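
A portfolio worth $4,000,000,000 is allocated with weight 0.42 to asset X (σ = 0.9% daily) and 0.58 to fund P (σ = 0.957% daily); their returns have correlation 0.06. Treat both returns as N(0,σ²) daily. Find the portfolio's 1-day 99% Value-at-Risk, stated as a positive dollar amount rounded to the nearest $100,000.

$64,200,000

σ_p² = 0.42²·0.9² + 0.58²·0.957² + 2·0.06·0.42·0.58·0.9·0.957 = 0.4762 (%²).
σ_p = √0.4762 = 0.690%.
At 99%, z = 2.326.
VaR = 2.326 × 0.690% = 1.605%; on $4,000,000,000 that is $64,200,000.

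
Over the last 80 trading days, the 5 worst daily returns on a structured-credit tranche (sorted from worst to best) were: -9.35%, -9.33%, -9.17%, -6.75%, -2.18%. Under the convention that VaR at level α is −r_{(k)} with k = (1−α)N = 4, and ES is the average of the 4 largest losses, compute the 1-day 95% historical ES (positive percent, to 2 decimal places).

8.65%

The 4 worst returns sum to -34.60%.
ES = −(-34.60%) / 4 = 8.65%.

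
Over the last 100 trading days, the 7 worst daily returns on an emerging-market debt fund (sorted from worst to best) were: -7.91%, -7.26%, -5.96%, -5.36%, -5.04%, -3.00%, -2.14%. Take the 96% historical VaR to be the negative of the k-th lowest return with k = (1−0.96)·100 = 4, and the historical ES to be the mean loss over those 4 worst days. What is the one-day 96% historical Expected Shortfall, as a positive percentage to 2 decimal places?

The 4 worst returns sum to -26.49%.
ES = −(-26.49%) / 4 = 6.6225% ≈ 6.62%.

6.62%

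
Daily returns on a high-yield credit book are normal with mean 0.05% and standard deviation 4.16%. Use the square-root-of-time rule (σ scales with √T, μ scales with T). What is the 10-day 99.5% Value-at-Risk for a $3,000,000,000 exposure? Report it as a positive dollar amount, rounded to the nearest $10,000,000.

At 99.5%, z = 2.576.
σ_{10d} = 4.16% × √10 = 13.155%; μ_{10d} = 10 × 0.05% = 0.500%.
VaR = −(0.500%) + 2.576 × 13.155% = 33.387%.
On $3,000,000,000: 0.33387 × $3,000,000,000 = $1,001,610,000.

$1,000,000,000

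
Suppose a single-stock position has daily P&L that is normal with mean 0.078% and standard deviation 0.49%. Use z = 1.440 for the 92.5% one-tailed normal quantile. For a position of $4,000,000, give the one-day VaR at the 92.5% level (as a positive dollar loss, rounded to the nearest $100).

$25,100

VaR = −μ + z·σ = −(0.078%) + 1.440 × 0.49% = 0.628%.
On $4,000,000: 0.00628 × $4,000,000 = $25,120.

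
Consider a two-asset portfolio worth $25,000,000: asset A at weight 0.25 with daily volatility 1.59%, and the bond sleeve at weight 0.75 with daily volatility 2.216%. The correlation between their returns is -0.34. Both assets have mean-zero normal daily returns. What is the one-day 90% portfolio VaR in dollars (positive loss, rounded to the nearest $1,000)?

σ_p² = 0.25²·1.59² + 0.75²·2.216² + 2·-0.34·0.25·0.75·1.59·2.216 = 2.4710 (%²).
σ_p = √2.4710 = 1.572%.
At 90%, z = 1.282.
VaR = 1.282 × 1.572% = 2.015%; on $25,000,000 that is $503,750.

$504,000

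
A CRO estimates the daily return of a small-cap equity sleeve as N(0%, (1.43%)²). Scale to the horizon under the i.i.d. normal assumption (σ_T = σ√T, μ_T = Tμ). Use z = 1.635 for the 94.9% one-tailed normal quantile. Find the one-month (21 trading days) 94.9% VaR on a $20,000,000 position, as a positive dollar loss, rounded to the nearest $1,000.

σ_{21d} = 1.43% × √21 = 6.553%.
VaR = 1.635 × 6.553% = 10.714%.
On $20,000,000: 0.10714 × $20,000,000 = $2,142,800.

$2,143,000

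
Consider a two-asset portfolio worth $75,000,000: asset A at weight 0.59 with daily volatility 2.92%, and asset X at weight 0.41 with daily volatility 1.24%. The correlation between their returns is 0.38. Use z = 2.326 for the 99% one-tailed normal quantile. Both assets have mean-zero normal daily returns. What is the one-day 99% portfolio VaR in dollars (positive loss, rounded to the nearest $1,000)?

$3,442,000

σ_p² = 0.59²·2.92² + 0.41²·1.24² + 2·0.38·0.59·0.41·2.92·1.24 = 3.8922 (%²).
σ_p = √3.8922 = 1.973%.
VaR = 2.326 × 1.973% = 4.589%; on $75,000,000 that is $3,441,750.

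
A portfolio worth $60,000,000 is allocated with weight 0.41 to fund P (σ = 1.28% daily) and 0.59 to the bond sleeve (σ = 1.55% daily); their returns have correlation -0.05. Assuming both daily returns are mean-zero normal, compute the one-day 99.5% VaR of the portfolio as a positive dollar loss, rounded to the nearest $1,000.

σ_p² = 0.41²·1.28² + 0.59²·1.55² + 2·-0.05·0.41·0.59·1.28·1.55 = 1.0637 (%²).
σ_p = √1.0637 = 1.031%.
At 99.5%, z = 2.576.
VaR = 2.576 × 1.031% = 2.656%; on $60,000,000 that is $1,593,600.

$1,594,000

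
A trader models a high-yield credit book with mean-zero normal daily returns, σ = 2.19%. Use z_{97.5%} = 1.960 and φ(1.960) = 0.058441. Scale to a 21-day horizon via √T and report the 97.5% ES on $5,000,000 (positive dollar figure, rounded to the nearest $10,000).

$1,170,000

σ_{21d} = 2.19% × √21 = 10.036%.
ES multiplier = φ(z)/(1−α) = 0.058441/0.025 = 2.338.
ES = 10.036% × 2.338 = 23.464%; on $5,000,000: $1,173,200.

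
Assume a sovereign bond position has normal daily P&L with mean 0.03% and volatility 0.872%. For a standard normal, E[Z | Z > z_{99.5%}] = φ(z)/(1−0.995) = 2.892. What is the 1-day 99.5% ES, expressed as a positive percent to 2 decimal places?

2.49%

ES = −(0.03%) + 0.872% × 2.892 = 2.492%.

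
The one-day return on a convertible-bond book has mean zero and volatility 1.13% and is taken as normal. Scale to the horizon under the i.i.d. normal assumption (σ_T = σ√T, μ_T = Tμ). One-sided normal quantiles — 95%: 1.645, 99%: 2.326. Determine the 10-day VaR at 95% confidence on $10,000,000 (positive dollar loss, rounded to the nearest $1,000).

$588,000

σ_{10d} = 1.13% × √10 = 3.573%.
VaR = 1.645 × 3.573% = 5.878%.
On $10,000,000: 0.05878 × $10,000,000 = $587,800.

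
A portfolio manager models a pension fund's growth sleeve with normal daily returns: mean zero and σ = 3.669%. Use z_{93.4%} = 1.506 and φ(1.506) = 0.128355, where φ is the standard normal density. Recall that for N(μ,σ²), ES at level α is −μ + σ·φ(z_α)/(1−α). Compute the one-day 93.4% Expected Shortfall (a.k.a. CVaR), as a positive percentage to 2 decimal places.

Tail multiplier: φ(z)/(1−α) = 0.128355 / 0.066 = 1.945.
ES = 3.669% × 1.945 = 7.136%.

7.14%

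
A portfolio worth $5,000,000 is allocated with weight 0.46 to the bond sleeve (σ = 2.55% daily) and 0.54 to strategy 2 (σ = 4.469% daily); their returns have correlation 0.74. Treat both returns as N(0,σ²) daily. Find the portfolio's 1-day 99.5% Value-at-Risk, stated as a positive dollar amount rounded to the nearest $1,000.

$435,000

σ_p² = 0.46²·2.55² + 0.54²·4.469² + 2·0.74·0.46·0.54·2.55·4.469 = 11.3893 (%²).
σ_p = √11.3893 = 3.375%.
At 99.5%, z = 2.576.
VaR = 2.576 × 3.375% = 8.694%; on $5,000,000 that is $434,700.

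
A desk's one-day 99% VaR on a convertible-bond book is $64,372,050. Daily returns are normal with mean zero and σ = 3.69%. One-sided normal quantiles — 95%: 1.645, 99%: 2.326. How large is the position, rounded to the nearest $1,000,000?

$750,000,000

VaR as a fraction of value: z·σ = 2.326 × 3.69% = 8.58294%.
Position = $64,372,050 / 0.0858294 = $750,000,000.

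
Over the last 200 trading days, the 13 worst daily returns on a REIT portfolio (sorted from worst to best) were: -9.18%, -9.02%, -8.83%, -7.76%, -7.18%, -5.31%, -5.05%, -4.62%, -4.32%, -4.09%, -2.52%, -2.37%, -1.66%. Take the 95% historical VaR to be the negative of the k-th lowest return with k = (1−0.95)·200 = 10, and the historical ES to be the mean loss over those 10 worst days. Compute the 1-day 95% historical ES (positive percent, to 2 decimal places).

The 10 worst returns sum to -65.36%.
ES = −(-65.36%) / 10 = 6.536% ≈ 6.54%.

6.54%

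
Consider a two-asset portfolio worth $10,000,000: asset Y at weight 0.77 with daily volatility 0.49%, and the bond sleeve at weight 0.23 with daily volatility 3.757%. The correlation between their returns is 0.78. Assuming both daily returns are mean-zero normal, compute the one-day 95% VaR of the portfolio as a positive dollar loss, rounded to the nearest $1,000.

$194,000

σ_p² = 0.77²·0.49² + 0.23²·3.757² + 2·0.78·0.77·0.23·0.49·3.757 = 1.3976 (%²).
σ_p = √1.3976 = 1.182%.
At 95%, z = 1.645.
VaR = 1.645 × 1.182% = 1.944%; on $10,000,000 that is $194,400.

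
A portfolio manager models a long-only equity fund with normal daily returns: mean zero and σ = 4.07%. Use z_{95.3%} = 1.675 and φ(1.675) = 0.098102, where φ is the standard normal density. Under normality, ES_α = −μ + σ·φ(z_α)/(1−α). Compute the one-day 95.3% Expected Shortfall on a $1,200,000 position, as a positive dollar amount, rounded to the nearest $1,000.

$102,000

Tail multiplier: φ(z)/(1−α) = 0.098102 / 0.047 = 2.087.
ES = 4.07% × 2.087 = 8.494%.
On $1,200,000: 0.08494 × $1,200,000 = $101,928.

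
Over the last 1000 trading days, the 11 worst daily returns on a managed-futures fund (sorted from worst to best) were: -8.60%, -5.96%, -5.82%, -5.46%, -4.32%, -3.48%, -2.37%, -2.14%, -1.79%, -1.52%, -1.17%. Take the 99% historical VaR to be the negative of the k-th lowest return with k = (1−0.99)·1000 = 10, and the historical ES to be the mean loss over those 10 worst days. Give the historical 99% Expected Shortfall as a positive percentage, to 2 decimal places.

4.15%

The 10 worst returns sum to -41.46%.
ES = −(-41.46%) / 10 = 4.146% ≈ 4.15%.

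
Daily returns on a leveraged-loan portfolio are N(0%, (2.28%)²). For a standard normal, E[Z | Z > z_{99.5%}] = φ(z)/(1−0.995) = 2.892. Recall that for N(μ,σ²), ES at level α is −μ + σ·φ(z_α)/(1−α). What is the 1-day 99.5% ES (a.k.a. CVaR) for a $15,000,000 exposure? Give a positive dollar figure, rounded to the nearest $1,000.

$989,000

ES = 2.28% × 2.892 = 6.594%.
On $15,000,000: 0.06594 × $15,000,000 = $989,100.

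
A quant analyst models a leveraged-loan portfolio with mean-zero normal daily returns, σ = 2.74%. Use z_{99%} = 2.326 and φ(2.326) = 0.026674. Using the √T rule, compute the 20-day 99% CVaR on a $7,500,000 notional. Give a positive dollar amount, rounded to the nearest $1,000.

$2,451,000

σ_{20d} = 2.74% × √20 = 12.254%.
ES multiplier = φ(z)/(1−α) = 0.026674/0.01 = 2.667.
ES = 12.254% × 2.667 = 32.681%; on $7,500,000: $2,451,075.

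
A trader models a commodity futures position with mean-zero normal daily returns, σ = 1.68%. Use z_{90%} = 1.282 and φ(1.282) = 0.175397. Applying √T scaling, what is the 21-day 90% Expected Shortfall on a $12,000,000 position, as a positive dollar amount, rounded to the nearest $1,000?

σ_{21d} = 1.68% × √21 = 7.699%.
ES multiplier = φ(z)/(1−α) = 0.175397/0.1 = 1.754.
ES = 7.699% × 1.754 = 13.504%; on $12,000,000: $1,620,480.

$1,620,000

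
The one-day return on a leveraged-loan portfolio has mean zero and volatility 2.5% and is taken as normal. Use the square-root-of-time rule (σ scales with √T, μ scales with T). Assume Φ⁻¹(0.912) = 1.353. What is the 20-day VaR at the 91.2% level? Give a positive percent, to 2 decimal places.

15.13%

σ_{20d} = 2.5% × √20 = 11.180%.
VaR = 1.353 × 11.180% = 15.127%.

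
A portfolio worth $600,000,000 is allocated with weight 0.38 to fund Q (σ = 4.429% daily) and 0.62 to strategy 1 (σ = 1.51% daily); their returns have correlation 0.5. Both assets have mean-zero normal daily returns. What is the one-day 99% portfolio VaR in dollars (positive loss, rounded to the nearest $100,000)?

$32,100,000

σ_p² = 0.38²·4.429² + 0.62²·1.51² + 2·0.5·0.38·0.62·4.429·1.51 = 5.2847 (%²).
σ_p = √5.2847 = 2.299%.
At 99%, z = 2.326.
VaR = 2.326 × 2.299% = 5.347%; on $600,000,000 that is $32,082,000.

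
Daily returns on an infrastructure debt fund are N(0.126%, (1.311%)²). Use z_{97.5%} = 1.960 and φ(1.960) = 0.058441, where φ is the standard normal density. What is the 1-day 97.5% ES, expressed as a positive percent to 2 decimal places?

Tail multiplier: φ(z)/(1−α) = 0.058441 / 0.025 = 2.338.
ES = −(0.126%) + 1.311% × 2.338 = 2.939%.

2.94%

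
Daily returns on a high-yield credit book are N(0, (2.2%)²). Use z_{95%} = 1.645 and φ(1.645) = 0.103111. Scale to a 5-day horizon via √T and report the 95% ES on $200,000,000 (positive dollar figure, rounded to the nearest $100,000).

$20,300,000

σ_{5d} = 2.2% × √5 = 4.919%.
ES multiplier = φ(z)/(1−α) = 0.103111/0.05 = 2.062.
ES = 4.919% × 2.062 = 10.143%; on $200,000,000: $20,286,000.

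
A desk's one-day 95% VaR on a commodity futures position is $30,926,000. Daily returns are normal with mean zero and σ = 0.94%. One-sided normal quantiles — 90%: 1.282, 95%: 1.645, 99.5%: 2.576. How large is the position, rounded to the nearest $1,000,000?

$2,000,000,000

VaR as a fraction of value: z·σ = 1.645 × 0.94% = 1.5463%.
Position = $30,926,000 / 0.015463 = $2,000,000,000.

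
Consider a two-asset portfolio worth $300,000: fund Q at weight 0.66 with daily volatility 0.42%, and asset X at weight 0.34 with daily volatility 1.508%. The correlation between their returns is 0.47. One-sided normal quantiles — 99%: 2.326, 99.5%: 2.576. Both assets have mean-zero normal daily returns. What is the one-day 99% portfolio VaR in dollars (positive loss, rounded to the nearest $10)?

$4,800

σ_p² = 0.66²·0.42² + 0.34²·1.508² + 2·0.47·0.66·0.34·0.42·1.508 = 0.4733 (%²).
σ_p = √0.4733 = 0.688%.
VaR = 2.326 × 0.688% = 1.600%; on $300,000 that is $4,800.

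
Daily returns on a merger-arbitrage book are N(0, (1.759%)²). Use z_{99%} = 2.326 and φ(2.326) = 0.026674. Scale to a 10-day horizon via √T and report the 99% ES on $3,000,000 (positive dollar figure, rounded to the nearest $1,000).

σ_{10d} = 1.759% × √10 = 5.562%.
ES multiplier = φ(z)/(1−α) = 0.026674/0.01 = 2.667.
ES = 5.562% × 2.667 = 14.834%; on $3,000,000: $445,020.

$445,000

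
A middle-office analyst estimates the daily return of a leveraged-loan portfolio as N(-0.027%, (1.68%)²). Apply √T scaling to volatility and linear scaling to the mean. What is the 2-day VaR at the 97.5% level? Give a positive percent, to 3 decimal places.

4.711%

At 97.5%, z = 1.960.
σ_{2d} = 1.68% × √2 = 2.376%; μ_{2d} = 2 × -0.027% = -0.054%.
VaR = −(-0.054%) + 1.960 × 2.376% = 4.711%.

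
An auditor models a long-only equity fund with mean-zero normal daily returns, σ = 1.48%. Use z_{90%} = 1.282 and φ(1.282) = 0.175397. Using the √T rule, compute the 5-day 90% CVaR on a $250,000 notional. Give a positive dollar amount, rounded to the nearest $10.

σ_{5d} = 1.48% × √5 = 3.309%.
ES multiplier = φ(z)/(1−α) = 0.175397/0.1 = 1.754.
ES = 3.309% × 1.754 = 5.804%; on $250,000: $14,510.

$14,510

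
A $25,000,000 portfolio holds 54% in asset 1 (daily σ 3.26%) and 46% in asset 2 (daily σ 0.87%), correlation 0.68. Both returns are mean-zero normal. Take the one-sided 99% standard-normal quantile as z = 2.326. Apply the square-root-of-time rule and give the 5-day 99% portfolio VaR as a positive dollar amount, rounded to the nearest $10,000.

$2,670,000

σ_p = √(0.54²·3.26² + 0.46²·0.87² + 2·0.68·0.54·0.46·3.26·0.87) = 2.054%.
σ_{5d} = 2.054% × √5 = 4.593%.
VaR = 2.326 × 4.593% = 10.683%; on $25,000,000 that is $2,670,750.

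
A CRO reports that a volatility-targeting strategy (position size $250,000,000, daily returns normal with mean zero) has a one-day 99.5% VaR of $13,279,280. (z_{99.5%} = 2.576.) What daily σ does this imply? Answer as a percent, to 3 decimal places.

VaR as a fraction: $13,279,280 / $250,000,000 = 5.312%.
σ = VaR / z = 5.312% / 2.576 = 2.062%.

2.062%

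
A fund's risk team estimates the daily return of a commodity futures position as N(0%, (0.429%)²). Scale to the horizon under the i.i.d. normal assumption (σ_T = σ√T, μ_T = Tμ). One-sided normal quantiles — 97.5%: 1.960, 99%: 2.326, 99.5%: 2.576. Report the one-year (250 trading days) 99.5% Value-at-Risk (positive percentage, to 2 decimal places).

σ_{250d} = 0.429% × √250 = 6.783%.
VaR = 2.576 × 6.783% = 17.473%.

17.47%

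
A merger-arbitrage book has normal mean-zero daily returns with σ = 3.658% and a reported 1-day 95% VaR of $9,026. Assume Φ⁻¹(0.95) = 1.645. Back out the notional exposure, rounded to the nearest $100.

$150,000

VaR as a fraction of value: z·σ = 1.645 × 3.658% = 6.01741%.
Position = $9,026 / 0.0601741 = $149,998.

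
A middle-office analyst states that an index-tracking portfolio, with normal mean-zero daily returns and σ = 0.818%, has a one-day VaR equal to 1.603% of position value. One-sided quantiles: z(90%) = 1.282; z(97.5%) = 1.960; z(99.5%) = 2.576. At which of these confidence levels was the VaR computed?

Implied z = VaR/σ = 1.603 / 0.818 = 1.960.
This matches z(97.5%) = 1.960.

97.5%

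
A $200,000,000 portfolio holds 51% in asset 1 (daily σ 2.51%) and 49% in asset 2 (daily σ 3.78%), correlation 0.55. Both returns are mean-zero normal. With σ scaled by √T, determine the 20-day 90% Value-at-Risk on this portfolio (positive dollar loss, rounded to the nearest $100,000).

$31,800,000

σ_p = √(0.51²·2.51² + 0.49²·3.78² + 2·0.55·0.51·0.49·2.51·3.78) = 2.771%.
σ_{20d} = 2.771% × √20 = 12.392%.
z(90%) = 1.282.
VaR = 1.282 × 12.392% = 15.887%; on $200,000,000 that is $31,774,000.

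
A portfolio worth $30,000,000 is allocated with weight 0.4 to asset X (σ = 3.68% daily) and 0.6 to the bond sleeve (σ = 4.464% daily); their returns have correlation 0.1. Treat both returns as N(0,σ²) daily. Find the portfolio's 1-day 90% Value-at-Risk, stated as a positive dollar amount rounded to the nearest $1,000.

$1,224,000

σ_p² = 0.4²·3.68² + 0.6²·4.464² + 2·0.1·0.4·0.6·3.68·4.464 = 10.1291 (%²).
σ_p = √10.1291 = 3.183%.
At 90%, z = 1.282.
VaR = 1.282 × 3.183% = 4.081%; on $30,000,000 that is $1,224,300.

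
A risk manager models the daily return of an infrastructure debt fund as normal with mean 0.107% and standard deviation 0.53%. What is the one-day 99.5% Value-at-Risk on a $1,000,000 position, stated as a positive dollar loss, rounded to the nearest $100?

$12,600

At 99.5% one-sided, z = 2.576.
VaR = −μ + z·σ = −(0.107%) + 2.576 × 0.53% = 1.258%.
On $1,000,000: 0.01258 × $1,000,000 = $12,580.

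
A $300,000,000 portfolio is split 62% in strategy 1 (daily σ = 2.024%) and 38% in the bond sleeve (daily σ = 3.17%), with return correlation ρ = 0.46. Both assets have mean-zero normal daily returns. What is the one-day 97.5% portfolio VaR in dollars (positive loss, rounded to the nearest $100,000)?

σ_p² = 0.62²·2.024² + 0.38²·3.17² + 2·0.46·0.62·0.38·2.024·3.17 = 4.4165 (%²).
σ_p = √4.4165 = 2.102%.
At 97.5%, z = 1.960.
VaR = 1.960 × 2.102% = 4.120%; on $300,000,000 that is $12,360,000.

$12,400,000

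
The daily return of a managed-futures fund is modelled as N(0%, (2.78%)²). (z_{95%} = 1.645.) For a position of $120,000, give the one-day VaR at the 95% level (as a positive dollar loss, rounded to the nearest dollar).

VaR = z·σ = 1.645 × 2.78% = 4.573%.
On $120,000: 0.04573 × $120,000 = $5,488.

$5,488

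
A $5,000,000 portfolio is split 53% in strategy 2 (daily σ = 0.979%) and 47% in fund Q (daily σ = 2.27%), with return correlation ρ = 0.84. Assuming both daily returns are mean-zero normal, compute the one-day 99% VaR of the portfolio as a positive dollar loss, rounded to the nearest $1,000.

$178,000

σ_p² = 0.53²·0.979² + 0.47²·2.27² + 2·0.84·0.53·0.47·0.979·2.27 = 2.3375 (%²).
σ_p = √2.3375 = 1.529%.
At 99%, z = 2.326.
VaR = 2.326 × 1.529% = 3.556%; on $5,000,000 that is $177,800.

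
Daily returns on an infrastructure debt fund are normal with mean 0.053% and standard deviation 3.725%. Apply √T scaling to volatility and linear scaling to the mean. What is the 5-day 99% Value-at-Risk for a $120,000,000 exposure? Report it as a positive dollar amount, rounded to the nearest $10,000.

$22,930,000

At 99%, z = 2.326.
σ_{5d} = 3.725% × √5 = 8.329%; μ_{5d} = 5 × 0.053% = 0.265%.
VaR = −(0.265%) + 2.326 × 8.329% = 19.108%.
On $120,000,000: 0.19108 × $120,000,000 = $22,929,600.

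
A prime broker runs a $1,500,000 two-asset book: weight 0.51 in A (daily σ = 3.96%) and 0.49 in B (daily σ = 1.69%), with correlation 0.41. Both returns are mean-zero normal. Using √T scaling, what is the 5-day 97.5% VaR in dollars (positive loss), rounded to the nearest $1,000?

$163,000

σ_p = √(0.51²·3.96² + 0.49²·1.69² + 2·0.41·0.51·0.49·3.96·1.69) = 2.477%.
σ_{5d} = 2.477% × √5 = 5.539%.
z(97.5%) = 1.960.
VaR = 1.960 × 5.539% = 10.856%; on $1,500,000 that is $162,840.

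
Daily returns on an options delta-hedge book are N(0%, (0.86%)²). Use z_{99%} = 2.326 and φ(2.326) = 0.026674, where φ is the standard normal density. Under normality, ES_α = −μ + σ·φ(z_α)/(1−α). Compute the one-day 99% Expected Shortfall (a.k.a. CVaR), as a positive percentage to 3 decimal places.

2.294%

Tail multiplier: φ(z)/(1−α) = 0.026674 / 0.01 = 2.667.
ES = 0.86% × 2.667 = 2.294%.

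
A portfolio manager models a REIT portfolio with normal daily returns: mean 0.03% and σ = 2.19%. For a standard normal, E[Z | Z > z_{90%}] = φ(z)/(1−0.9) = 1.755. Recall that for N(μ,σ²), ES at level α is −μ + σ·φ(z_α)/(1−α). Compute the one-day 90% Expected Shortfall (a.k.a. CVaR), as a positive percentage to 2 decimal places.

ES = −(0.03%) + 2.19% × 1.755 = 3.813%.

3.81%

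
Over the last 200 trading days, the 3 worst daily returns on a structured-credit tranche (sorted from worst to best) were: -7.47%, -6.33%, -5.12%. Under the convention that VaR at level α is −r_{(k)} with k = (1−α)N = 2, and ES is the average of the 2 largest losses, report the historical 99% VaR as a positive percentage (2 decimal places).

6.33%

k = 2; the 2nd lowest return is -6.33%, so VaR = 6.33%.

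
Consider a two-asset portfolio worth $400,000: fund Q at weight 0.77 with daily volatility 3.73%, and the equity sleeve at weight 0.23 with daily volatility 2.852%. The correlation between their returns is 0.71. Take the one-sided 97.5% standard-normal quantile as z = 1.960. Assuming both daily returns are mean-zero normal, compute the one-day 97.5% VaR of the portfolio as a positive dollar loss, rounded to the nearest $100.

σ_p² = 0.77²·3.73² + 0.23²·2.852² + 2·0.71·0.77·0.23·3.73·2.852 = 11.3545 (%²).
σ_p = √11.3545 = 3.370%.
VaR = 1.960 × 3.370% = 6.605%; on $400,000 that is $26,420.

$26,400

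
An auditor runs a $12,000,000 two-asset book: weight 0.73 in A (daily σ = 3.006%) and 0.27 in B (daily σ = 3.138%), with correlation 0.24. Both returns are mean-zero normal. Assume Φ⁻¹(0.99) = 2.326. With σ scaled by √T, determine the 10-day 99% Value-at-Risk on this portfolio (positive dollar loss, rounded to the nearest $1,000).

$2,237,000

σ_p = √(0.73²·3.006² + 0.27²·3.138² + 2·0.24·0.73·0.27·3.006·3.138) = 2.535%.
σ_{10d} = 2.535% × √10 = 8.016%.
VaR = 2.326 × 8.016% = 18.645%; on $12,000,000 that is $2,237,400.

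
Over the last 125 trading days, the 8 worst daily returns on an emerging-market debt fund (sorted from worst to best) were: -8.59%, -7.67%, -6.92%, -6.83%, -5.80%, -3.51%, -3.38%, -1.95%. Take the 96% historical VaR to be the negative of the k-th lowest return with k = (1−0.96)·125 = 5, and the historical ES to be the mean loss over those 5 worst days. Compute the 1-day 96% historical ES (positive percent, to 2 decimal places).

7.16%

The 5 worst returns sum to -35.81%.
ES = −(-35.81%) / 5 = 7.162% ≈ 7.16%.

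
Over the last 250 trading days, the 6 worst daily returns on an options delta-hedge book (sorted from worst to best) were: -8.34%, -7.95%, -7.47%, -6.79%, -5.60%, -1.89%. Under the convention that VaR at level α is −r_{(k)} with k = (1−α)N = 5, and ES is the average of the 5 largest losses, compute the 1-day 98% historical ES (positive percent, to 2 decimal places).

7.23%

The 5 worst returns sum to -36.15%.
ES = −(-36.15%) / 5 = 7.23%.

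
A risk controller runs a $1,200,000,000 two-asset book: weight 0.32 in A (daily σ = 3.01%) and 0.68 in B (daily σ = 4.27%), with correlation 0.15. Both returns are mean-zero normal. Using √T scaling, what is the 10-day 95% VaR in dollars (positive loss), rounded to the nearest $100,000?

$199,300,000

σ_p = √(0.32²·3.01² + 0.68²·4.27² + 2·0.15·0.32·0.68·3.01·4.27) = 3.193%.
σ_{10d} = 3.193% × √10 = 10.097%.
z(95%) = 1.645.
VaR = 1.645 × 10.097% = 16.610%; on $1,200,000,000 that is $199,320,000.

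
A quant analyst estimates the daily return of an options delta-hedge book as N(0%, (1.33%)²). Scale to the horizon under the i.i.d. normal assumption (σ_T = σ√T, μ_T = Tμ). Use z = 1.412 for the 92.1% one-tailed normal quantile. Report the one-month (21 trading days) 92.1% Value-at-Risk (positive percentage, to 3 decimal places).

8.606%

σ_{21d} = 1.33% × √21 = 6.095%.
VaR = 1.412 × 6.095% = 8.606%.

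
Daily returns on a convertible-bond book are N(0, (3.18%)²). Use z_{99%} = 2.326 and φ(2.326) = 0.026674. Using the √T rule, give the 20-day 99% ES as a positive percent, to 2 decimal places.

σ_{20d} = 3.18% × √20 = 14.221%.
ES multiplier = φ(z)/(1−α) = 0.026674/0.01 = 2.667.
ES = 14.221% × 2.667 = 37.927%.

37.93%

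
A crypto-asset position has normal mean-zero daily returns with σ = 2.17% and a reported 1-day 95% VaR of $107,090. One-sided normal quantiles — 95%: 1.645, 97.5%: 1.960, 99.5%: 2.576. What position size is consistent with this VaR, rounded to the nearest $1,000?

$3,000,000

VaR as a fraction of value: z·σ = 1.645 × 2.17% = 3.56965%.
Position = $107,090 / 0.0356965 = $3,000,014.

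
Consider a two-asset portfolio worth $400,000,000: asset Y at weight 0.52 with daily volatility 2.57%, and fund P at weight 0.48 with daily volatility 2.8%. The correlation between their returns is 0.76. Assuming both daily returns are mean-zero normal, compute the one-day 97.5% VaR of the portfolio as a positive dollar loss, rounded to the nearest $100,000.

$19,700,000

σ_p² = 0.52²·2.57² + 0.48²·2.8² + 2·0.76·0.52·0.48·2.57·2.8 = 6.3224 (%²).
σ_p = √6.3224 = 2.514%.
At 97.5%, z = 1.960.
VaR = 1.960 × 2.514% = 4.927%; on $400,000,000 that is $19,708,000.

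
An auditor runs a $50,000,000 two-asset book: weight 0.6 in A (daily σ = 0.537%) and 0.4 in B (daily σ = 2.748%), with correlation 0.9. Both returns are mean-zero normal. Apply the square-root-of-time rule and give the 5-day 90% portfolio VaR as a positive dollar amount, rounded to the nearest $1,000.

σ_p = √(0.6²·0.537² + 0.4²·2.748² + 2·0.9·0.6·0.4·0.537·2.748) = 1.396%.
σ_{5d} = 1.396% × √5 = 3.122%.
z(90%) = 1.282.
VaR = 1.282 × 3.122% = 4.002%; on $50,000,000 that is $2,001,000.

$2,001,000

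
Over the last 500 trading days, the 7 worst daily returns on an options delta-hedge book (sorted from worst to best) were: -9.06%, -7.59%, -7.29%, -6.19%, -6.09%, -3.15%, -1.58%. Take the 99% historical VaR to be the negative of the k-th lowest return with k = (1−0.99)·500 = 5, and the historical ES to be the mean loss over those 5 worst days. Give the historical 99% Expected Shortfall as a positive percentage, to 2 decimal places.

The 5 worst returns sum to -36.22%.
ES = −(-36.22%) / 5 = 7.244% ≈ 7.24%.

7.24%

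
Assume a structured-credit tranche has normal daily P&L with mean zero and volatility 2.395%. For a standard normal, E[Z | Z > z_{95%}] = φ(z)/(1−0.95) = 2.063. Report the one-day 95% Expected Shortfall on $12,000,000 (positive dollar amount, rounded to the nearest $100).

ES = 2.395% × 2.063 = 4.941%.
On $12,000,000: 0.04941 × $12,000,000 = $592,920.

$592,900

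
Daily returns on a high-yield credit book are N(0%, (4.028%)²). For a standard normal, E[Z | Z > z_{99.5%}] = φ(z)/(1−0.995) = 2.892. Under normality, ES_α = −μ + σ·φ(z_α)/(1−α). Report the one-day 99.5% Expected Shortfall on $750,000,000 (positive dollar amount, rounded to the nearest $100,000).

$87,400,000

ES = 4.028% × 2.892 = 11.649%.
On $750,000,000: 0.11649 × $750,000,000 = $87,367,500.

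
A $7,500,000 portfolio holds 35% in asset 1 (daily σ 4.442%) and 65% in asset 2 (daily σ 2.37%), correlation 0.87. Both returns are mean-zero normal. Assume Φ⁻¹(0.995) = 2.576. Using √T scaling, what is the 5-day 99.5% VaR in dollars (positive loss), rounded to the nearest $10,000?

$1,290,000

σ_p = √(0.35²·4.442² + 0.65²·2.37² + 2·0.87·0.35·0.65·4.442·2.37) = 2.993%.
σ_{5d} = 2.993% × √5 = 6.693%.
VaR = 2.576 × 6.693% = 17.241%; on $7,500,000 that is $1,293,075.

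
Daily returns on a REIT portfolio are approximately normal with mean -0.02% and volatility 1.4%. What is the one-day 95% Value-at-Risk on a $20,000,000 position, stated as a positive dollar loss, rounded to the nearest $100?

At 95% one-sided, z = 1.645.
VaR = −μ + z·σ = −(-0.02%) + 1.645 × 1.4% = 2.323%.
On $20,000,000: 0.02323 × $20,000,000 = $464,600.

$464,600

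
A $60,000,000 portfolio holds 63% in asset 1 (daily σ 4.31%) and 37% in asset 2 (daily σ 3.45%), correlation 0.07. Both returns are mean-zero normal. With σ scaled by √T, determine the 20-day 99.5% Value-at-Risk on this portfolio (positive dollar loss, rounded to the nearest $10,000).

$21,290,000

σ_p = √(0.63²·4.31² + 0.37²·3.45² + 2·0.07·0.63·0.37·4.31·3.45) = 3.080%.
σ_{20d} = 3.080% × √20 = 13.774%.
z(99.5%) = 2.576.
VaR = 2.576 × 13.774% = 35.482%; on $60,000,000 that is $21,289,200.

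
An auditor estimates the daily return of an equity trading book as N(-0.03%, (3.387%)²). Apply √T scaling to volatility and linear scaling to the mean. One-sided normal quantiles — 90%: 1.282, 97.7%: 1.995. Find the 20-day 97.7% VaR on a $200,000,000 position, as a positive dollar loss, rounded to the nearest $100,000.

$61,600,000

σ_{20d} = 3.387% × √20 = 15.147%; μ_{20d} = 20 × -0.03% = -0.600%.
VaR = −(-0.600%) + 1.995 × 15.147% = 30.818%.
On $200,000,000: 0.30818 × $200,000,000 = $61,636,000.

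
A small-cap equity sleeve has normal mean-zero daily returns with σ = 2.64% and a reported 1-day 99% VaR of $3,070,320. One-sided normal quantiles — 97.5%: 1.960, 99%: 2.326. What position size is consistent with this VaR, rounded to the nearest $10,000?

VaR as a fraction of value: z·σ = 2.326 × 2.64% = 6.14064%.
Position = $3,070,320 / 0.0614064 = $50,000,000.

$50,000,000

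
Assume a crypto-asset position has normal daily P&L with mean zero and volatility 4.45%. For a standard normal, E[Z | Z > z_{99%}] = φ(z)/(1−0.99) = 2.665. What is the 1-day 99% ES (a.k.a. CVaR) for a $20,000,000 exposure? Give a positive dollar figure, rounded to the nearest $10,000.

ES = 4.45% × 2.665 = 11.859%.
On $20,000,000: 0.11859 × $20,000,000 = $2,371,800.

$2,370,000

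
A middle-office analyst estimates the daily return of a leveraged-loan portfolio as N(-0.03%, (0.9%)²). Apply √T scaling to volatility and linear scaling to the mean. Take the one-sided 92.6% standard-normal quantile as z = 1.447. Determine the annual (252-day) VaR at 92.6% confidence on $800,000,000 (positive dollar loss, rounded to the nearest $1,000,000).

$226,000,000

σ_{252d} = 0.9% × √252 = 14.287%; μ_{252d} = 252 × -0.03% = -7.560%.
VaR = −(-7.560%) + 1.447 × 14.287% = 28.233%.
On $800,000,000: 0.28233 × $800,000,000 = $225,864,000.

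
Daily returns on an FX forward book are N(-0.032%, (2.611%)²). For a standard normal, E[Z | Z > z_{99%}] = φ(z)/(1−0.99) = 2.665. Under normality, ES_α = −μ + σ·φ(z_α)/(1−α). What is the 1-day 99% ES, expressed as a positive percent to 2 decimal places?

6.99%

ES = −(-0.032%) + 2.611% × 2.665 = 6.990%.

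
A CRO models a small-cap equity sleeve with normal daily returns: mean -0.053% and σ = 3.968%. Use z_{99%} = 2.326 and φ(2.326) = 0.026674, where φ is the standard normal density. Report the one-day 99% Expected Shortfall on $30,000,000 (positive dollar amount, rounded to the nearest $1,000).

Tail multiplier: φ(z)/(1−α) = 0.026674 / 0.01 = 2.667.
ES = −(-0.053%) + 3.968% × 2.667 = 10.636%.
On $30,000,000: 0.10636 × $30,000,000 = $3,190,800.

$3,191,000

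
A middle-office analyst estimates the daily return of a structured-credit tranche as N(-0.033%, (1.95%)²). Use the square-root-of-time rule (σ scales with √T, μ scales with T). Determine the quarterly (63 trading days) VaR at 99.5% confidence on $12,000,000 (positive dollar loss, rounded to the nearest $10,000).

$5,030,000

At 99.5%, z = 2.576.
σ_{63d} = 1.95% × √63 = 15.478%; μ_{63d} = 63 × -0.033% = -2.079%.
VaR = −(-2.079%) + 2.576 × 15.478% = 41.950%.
On $12,000,000: 0.41950 × $12,000,000 = $5,034,000.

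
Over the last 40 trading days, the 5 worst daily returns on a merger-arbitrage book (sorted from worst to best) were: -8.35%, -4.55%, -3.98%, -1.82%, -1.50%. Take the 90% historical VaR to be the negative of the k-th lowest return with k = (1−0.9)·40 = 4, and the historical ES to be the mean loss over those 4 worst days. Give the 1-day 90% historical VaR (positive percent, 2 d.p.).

k = 4; the 4th lowest return is -1.82%, so VaR = 1.82%.

1.82%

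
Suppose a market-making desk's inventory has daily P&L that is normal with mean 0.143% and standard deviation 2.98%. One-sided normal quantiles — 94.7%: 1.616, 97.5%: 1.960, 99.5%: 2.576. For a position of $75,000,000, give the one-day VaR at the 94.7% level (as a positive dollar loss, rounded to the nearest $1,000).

VaR = −μ + z·σ = −(0.143%) + 1.616 × 2.98% = 4.673%.
On $75,000,000: 0.04673 × $75,000,000 = $3,504,750.

$3,505,000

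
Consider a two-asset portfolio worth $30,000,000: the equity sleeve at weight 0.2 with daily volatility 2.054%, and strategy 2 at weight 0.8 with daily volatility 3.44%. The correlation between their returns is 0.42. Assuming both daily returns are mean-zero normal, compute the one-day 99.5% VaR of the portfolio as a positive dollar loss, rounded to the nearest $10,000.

σ_p² = 0.2²·2.054² + 0.8²·3.44² + 2·0.42·0.2·0.8·2.054·3.44 = 8.6919 (%²).
σ_p = √8.6919 = 2.948%.
At 99.5%, z = 2.576.
VaR = 2.576 × 2.948% = 7.594%; on $30,000,000 that is $2,278,200.

$2,280,000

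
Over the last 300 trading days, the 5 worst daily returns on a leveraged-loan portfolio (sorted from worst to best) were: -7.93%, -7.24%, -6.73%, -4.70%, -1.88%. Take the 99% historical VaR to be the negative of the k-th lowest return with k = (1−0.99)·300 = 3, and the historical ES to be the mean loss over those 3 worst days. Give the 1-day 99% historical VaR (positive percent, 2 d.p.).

6.73%

k = 3; the 3rd lowest return is -6.73%, so VaR = 6.73%.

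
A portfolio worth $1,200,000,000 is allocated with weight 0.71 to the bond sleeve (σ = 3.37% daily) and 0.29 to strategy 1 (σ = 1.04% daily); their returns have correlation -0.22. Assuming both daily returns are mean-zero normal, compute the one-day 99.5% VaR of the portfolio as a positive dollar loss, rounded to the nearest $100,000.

$72,500,000

σ_p² = 0.71²·3.37² + 0.29²·1.04² + 2·-0.22·0.71·0.29·3.37·1.04 = 5.4985 (%²).
σ_p = √5.4985 = 2.345%.
At 99.5%, z = 2.576.
VaR = 2.576 × 2.345% = 6.041%; on $1,200,000,000 that is $72,492,000.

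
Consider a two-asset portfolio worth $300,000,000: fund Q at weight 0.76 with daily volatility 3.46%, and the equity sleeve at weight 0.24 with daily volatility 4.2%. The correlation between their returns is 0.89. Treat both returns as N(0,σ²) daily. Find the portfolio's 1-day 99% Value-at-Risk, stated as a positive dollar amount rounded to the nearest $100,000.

σ_p² = 0.76²·3.46² + 0.24²·4.2² + 2·0.89·0.76·0.24·3.46·4.2 = 12.6490 (%²).
σ_p = √12.6490 = 3.557%.
At 99%, z = 2.326.
VaR = 2.326 × 3.557% = 8.274%; on $300,000,000 that is $24,822,000.

$24,800,000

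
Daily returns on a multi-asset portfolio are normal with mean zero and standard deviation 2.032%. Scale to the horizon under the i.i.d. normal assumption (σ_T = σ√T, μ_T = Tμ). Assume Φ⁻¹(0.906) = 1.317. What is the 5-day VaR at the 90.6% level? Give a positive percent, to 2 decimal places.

5.98%

σ_{5d} = 2.032% × √5 = 4.544%.
VaR = 1.317 × 4.544% = 5.984%.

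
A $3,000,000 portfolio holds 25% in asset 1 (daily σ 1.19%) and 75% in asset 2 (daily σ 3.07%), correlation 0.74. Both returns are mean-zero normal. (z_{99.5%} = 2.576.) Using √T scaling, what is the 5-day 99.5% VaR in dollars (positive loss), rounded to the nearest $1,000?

σ_p = √(0.25²·1.19² + 0.75²·3.07² + 2·0.74·0.25·0.75·1.19·3.07) = 2.531%.
σ_{5d} = 2.531% × √5 = 5.659%.
VaR = 2.576 × 5.659% = 14.578%; on $3,000,000 that is $437,340.

$437,000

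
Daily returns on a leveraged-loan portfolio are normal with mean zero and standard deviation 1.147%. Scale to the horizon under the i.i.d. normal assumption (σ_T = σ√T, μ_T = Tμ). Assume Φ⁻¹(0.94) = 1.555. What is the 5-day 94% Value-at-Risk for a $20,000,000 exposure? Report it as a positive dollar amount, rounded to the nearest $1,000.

σ_{5d} = 1.147% × √5 = 2.565%.
VaR = 1.555 × 2.565% = 3.989%.
On $20,000,000: 0.03989 × $20,000,000 = $797,800.

$798,000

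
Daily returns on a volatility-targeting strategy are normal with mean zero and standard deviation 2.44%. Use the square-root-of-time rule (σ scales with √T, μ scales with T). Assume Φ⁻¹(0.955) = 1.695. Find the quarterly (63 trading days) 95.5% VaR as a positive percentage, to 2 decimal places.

32.83%

σ_{63d} = 2.44% × √63 = 19.367%.
VaR = 1.695 × 19.367% = 32.827%.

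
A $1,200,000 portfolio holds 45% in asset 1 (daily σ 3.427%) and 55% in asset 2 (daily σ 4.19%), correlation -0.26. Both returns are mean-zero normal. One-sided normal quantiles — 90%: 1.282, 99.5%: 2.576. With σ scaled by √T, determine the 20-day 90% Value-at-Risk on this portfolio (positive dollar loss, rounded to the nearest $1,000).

σ_p = √(0.45²·3.427² + 0.55²·4.19² + 2·-0.26·0.45·0.55·3.427·4.19) = 2.417%.
σ_{20d} = 2.417% × √20 = 10.809%.
VaR = 1.282 × 10.809% = 13.857%; on $1,200,000 that is $166,284.

$166,000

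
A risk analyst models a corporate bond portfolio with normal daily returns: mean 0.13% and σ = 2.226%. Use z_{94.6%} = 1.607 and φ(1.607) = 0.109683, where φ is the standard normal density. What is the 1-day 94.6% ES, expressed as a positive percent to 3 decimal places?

4.391%

Tail multiplier: φ(z)/(1−α) = 0.109683 / 0.054 = 2.031.
ES = −(0.13%) + 2.226% × 2.031 = 4.391%.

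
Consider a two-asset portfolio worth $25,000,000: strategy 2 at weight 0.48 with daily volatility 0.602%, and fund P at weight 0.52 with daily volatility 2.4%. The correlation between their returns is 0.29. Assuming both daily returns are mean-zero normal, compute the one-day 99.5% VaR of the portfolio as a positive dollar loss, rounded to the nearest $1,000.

σ_p² = 0.48²·0.602² + 0.52²·2.4² + 2·0.29·0.48·0.52·0.602·2.4 = 1.8502 (%²).
σ_p = √1.8502 = 1.360%.
At 99.5%, z = 2.576.
VaR = 2.576 × 1.360% = 3.503%; on $25,000,000 that is $875,750.

$876,000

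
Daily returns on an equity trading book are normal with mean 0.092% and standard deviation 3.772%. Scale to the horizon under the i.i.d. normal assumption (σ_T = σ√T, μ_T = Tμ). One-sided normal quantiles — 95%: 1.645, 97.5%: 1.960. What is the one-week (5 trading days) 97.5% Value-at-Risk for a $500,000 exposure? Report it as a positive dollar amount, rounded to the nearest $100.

$80,400

σ_{5d} = 3.772% × √5 = 8.434%; μ_{5d} = 5 × 0.092% = 0.460%.
VaR = −(0.460%) + 1.960 × 8.434% = 16.071%.
On $500,000: 0.16071 × $500,000 = $80,355.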